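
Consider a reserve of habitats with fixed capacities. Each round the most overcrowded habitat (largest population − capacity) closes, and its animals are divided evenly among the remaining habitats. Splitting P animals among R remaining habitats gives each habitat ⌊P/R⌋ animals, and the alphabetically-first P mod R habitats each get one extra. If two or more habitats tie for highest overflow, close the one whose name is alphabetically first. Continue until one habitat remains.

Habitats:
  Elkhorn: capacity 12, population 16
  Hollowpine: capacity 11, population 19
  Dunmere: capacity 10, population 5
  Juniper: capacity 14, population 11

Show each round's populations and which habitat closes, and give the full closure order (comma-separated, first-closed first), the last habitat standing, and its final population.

Round 1: Dunmere=5 Elkhorn=16 Hollowpine=19 Juniper=11 → close Hollowpine (overflow 8)
  19÷3 = 6 each, +1 to first 1
Round 2: Dunmere=12 Elkhorn=22 Juniper=17 → close Elkhorn (overflow 10)
  22÷2 = 11 each, +1 to first 0
Round 3: Dunmere=23 Juniper=28 → close Juniper (overflow 14)
  28÷1 = 28 each, +1 to first 0

Closure order: Hollowpine, Elkhorn, Juniper
Last habitat: Dunmere with 51 animals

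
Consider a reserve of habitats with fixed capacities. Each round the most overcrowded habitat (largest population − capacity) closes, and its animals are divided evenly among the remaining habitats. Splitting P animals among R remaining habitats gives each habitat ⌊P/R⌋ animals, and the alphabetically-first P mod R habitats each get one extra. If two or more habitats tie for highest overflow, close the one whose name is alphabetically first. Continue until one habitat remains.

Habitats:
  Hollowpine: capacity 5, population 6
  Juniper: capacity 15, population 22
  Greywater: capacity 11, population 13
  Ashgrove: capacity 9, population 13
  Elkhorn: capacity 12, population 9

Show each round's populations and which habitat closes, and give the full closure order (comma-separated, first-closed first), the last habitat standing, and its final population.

Round 1: Ashgrove=13 Elkhorn=9 Greywater=13 Hollowpine=6 Juniper=22 → close Juniper (overflow 7)
  22÷4 = 5 each, +1 to first 2
Round 2: Ashgrove=19 Elkhorn=15 Greywater=18 Hollowpine=11 → close Ashgrove (overflow 10)
  19÷3 = 6 each, +1 to first 1
Round 3: Elkhorn=22 Greywater=24 Hollowpine=17 → close Greywater (overflow 13)
  24÷2 = 12 each, +1 to first 0
Round 4: Elkhorn=34 Hollowpine=29 → close Hollowpine (overflow 24)
  29÷1 = 29 each, +1 to first 0

Closure order: Juniper, Ashgrove, Greywater, Hollowpine
Last habitat: Elkhorn with 63 animals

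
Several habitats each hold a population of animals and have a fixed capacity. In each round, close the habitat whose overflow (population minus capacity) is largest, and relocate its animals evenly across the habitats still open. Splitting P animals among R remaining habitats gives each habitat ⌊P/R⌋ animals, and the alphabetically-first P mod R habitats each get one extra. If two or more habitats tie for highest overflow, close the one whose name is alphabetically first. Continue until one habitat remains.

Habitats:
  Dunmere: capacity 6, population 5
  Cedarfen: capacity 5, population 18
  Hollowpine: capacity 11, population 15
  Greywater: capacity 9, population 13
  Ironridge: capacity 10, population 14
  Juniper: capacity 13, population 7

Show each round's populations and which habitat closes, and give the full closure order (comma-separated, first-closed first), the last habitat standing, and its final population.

Round 1: Cedarfen=18 Dunmere=5 Greywater=13 Hollowpine=15 Ironridge=14 Juniper=7 → close Cedarfen (overflow 13)
  18÷5 = 3 each, +1 to first 3
Round 2: Dunmere=9 Greywater=17 Hollowpine=19 Ironridge=17 Juniper=10 → close Greywater (overflow 8)
  17÷4 = 4 each, +1 to first 1
Round 3: Dunmere=14 Hollowpine=23 Ironridge=21 Juniper=14 → close Hollowpine (overflow 12)
  23÷3 = 7 each, +1 to first 2
Round 4: Dunmere=22 Ironridge=29 Juniper=21 → close Ironridge (overflow 19)
  29÷2 = 14 each, +1 to first 1
Round 5: Dunmere=37 Juniper=35 → close Dunmere (overflow 31)
  37÷1 = 37 each, +1 to first 0

Closure order: Cedarfen, Greywater, Hollowpine, Ironridge, Dunmere
Last habitat: Juniper with 72 animals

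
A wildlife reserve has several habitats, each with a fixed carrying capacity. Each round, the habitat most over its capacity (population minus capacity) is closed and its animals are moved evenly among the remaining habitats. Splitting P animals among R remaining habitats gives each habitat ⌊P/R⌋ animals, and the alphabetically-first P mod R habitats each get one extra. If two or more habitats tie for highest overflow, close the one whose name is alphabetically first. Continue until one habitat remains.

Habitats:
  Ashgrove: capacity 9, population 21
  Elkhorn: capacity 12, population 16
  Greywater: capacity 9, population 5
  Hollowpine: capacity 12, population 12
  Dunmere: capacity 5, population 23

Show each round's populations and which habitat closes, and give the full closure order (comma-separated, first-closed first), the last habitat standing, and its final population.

Round 1: Ashgrove=21 Dunmere=23 Elkhorn=16 Greywater=5 Hollowpine=12 → close Dunmere (overflow 18)
  23÷4 = 5 each, +1 to first 3
Round 2: Ashgrove=27 Elkhorn=22 Greywater=11 Hollowpine=17 → close Ashgrove (overflow 18)
  27÷3 = 9 each, +1 to first 0
Round 3: Elkhorn=31 Greywater=20 Hollowpine=26 → close Elkhorn (overflow 19)
  31÷2 = 15 each, +1 to first 1
Round 4: Greywater=36 Hollowpine=41 → close Hollowpine (overflow 29)
  41÷1 = 41 each, +1 to first 0

Closure order: Dunmere, Ashgrove, Elkhorn, Hollowpine
Last habitat: Greywater with 77 animals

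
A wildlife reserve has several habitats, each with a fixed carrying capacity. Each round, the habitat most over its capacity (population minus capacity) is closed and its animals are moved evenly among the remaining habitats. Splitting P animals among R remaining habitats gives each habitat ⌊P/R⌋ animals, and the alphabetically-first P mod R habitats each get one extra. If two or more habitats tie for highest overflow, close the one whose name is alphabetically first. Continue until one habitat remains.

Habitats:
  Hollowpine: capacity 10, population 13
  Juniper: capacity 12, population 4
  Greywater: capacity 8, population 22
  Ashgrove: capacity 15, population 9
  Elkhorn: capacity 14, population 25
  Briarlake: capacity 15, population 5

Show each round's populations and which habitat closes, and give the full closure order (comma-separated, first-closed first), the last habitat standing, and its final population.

Closure order: Greywater, Elkhorn, Hollowpine, Ashgrove, Juniper
Last habitat: Briarlake with 78 animals

Round 1: Ashgrove=9 Briarlake=5 Elkhorn=25 Greywater=22 Hollowpine=13 Juniper=4 → close Greywater (overflow 14)
  22÷5 = 4 each, +1 to first 2
Round 2: Ashgrove=14 Briarlake=10 Elkhorn=29 Hollowpine=17 Juniper=8 → close Elkhorn (overflow 15)
  29÷4 = 7 each, +1 to first 1
Round 3: Ashgrove=22 Briarlake=17 Hollowpine=24 Juniper=15 → close Hollowpine (overflow 14)
  24÷3 = 8 each, +1 to first 0
Round 4: Ashgrove=30 Briarlake=25 Juniper=23 → close Ashgrove (overflow 15)
  30÷2 = 15 each, +1 to first 0
Round 5: Briarlake=40 Juniper=38 → close Juniper (overflow 26)
  38÷1 = 38 each, +1 to first 0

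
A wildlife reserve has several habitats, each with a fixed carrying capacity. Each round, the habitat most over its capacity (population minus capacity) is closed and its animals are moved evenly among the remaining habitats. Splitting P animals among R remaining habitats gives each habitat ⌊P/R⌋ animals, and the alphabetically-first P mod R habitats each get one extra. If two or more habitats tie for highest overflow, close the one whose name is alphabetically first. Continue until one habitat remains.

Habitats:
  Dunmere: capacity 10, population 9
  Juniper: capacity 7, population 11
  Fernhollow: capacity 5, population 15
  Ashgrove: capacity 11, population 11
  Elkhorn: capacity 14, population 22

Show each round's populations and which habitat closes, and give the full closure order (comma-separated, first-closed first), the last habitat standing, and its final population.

Closure order: Fernhollow, Elkhorn, Juniper, Ashgrove
Last habitat: Dunmere with 68 animals

Round 1: Ashgrove=11 Dunmere=9 Elkhorn=22 Fernhollow=15 Juniper=11 → close Fernhollow (overflow 10)
  15÷4 = 3 each, +1 to first 3
Round 2: Ashgrove=15 Dunmere=13 Elkhorn=26 Juniper=14 → close Elkhorn (overflow 12)
  26÷3 = 8 each, +1 to first 2
Round 3: Ashgrove=24 Dunmere=22 Juniper=22 → close Juniper (overflow 15)
  22÷2 = 11 each, +1 to first 0
Round 4: Ashgrove=35 Dunmere=33 → close Ashgrove (overflow 24)
  35÷1 = 35 each, +1 to first 0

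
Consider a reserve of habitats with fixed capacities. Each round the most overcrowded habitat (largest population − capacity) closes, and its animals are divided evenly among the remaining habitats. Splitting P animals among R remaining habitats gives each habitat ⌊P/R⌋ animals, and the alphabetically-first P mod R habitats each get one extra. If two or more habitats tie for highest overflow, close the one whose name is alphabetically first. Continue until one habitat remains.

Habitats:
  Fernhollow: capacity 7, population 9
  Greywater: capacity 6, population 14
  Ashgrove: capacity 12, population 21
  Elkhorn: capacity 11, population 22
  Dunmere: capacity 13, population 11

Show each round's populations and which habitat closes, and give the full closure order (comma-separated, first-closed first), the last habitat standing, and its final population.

Round 1: Ashgrove=21 Dunmere=11 Elkhorn=22 Fernhollow=9 Greywater=14 → close Elkhorn (overflow 11)
  22÷4 = 5 each, +1 to first 2
Round 2: Ashgrove=27 Dunmere=17 Fernhollow=14 Greywater=19 → close Ashgrove (overflow 15)
  27÷3 = 9 each, +1 to first 0
Round 3: Dunmere=26 Fernhollow=23 Greywater=28 → close Greywater (overflow 22)
  28÷2 = 14 each, +1 to first 0
Round 4: Dunmere=40 Fernhollow=37 → close Fernhollow (overflow 30)
  37÷1 = 37 each, +1 to first 0

Closure order: Elkhorn, Ashgrove, Greywater, Fernhollow
Last habitat: Dunmere with 77 animals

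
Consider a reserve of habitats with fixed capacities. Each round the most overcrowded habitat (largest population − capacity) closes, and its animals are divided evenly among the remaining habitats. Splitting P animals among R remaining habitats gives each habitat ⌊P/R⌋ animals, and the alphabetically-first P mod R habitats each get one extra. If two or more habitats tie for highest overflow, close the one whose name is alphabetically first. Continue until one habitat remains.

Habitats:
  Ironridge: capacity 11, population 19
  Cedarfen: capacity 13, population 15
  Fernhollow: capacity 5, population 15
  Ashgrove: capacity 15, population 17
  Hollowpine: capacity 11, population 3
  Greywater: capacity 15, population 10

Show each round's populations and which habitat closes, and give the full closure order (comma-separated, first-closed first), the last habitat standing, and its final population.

Round 1: Ashgrove=17 Cedarfen=15 Fernhollow=15 Greywater=10 Hollowpine=3 Ironridge=19 → close Fernhollow (overflow 10)
  15÷5 = 3 each, +1 to first 0
Round 2: Ashgrove=20 Cedarfen=18 Greywater=13 Hollowpine=6 Ironridge=22 → close Ironridge (overflow 11)
  22÷4 = 5 each, +1 to first 2
Round 3: Ashgrove=26 Cedarfen=24 Greywater=18 Hollowpine=11 → close Ashgrove (overflow 11)
  26÷3 = 8 each, +1 to first 2
Round 4: Cedarfen=33 Greywater=27 Hollowpine=19 → close Cedarfen (overflow 20)
  33÷2 = 16 each, +1 to first 1
Round 5: Greywater=44 Hollowpine=35 → close Greywater (overflow 29)
  44÷1 = 44 each, +1 to first 0

Closure order: Fernhollow, Ironridge, Ashgrove, Cedarfen, Greywater
Last habitat: Hollowpine with 79 animals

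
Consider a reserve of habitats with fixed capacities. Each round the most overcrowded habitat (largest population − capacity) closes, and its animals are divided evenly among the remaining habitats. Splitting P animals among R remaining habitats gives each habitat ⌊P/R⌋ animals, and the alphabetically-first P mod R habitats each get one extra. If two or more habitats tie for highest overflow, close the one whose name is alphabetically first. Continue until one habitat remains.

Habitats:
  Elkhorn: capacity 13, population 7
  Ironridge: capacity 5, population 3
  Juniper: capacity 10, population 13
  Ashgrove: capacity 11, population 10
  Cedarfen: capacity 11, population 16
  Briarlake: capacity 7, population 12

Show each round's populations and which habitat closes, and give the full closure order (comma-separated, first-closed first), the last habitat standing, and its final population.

Closure order: Briarlake, Cedarfen, Juniper, Ashgrove, Ironridge
Last habitat: Elkhorn with 61 animals

Round 1: Ashgrove=10 Briarlake=12 Cedarfen=16 Elkhorn=7 Ironridge=3 Juniper=13 → close Briarlake (overflow 5)
  12÷5 = 2 each, +1 to first 2
Round 2: Ashgrove=13 Cedarfen=19 Elkhorn=9 Ironridge=5 Juniper=15 → close Cedarfen (overflow 8)
  19÷4 = 4 each, +1 to first 3
Round 3: Ashgrove=18 Elkhorn=14 Ironridge=10 Juniper=19 → close Juniper (overflow 9)
  19÷3 = 6 each, +1 to first 1
Round 4: Ashgrove=25 Elkhorn=20 Ironridge=16 → close Ashgrove (overflow 14)
  25÷2 = 12 each, +1 to first 1
Round 5: Elkhorn=33 Ironridge=28 → close Ironridge (overflow 23)
  28÷1 = 28 each, +1 to first 0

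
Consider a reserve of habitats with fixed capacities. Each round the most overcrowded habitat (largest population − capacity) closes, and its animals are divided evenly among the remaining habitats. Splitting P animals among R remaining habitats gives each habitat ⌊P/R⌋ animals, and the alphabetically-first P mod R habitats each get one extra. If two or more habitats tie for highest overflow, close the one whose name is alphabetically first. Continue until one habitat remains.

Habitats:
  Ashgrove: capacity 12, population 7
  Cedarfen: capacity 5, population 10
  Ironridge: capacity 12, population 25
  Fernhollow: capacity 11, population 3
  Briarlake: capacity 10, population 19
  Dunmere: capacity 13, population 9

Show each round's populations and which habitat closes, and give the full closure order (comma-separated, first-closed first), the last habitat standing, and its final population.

Closure order: Ironridge, Briarlake, Cedarfen, Dunmere, Ashgrove
Last habitat: Fernhollow with 73 animals

Round 1: Ashgrove=7 Briarlake=19 Cedarfen=10 Dunmere=9 Fernhollow=3 Ironridge=25 → close Ironridge (overflow 13)
  25÷5 = 5 each, +1 to first 0
Round 2: Ashgrove=12 Briarlake=24 Cedarfen=15 Dunmere=14 Fernhollow=8 → close Briarlake (overflow 14)
  24÷4 = 6 each, +1 to first 0
Round 3: Ashgrove=18 Cedarfen=21 Dunmere=20 Fernhollow=14 → close Cedarfen (overflow 16)
  21÷3 = 7 each, +1 to first 0
Round 4: Ashgrove=25 Dunmere=27 Fernhollow=21 → close Dunmere (overflow 14)
  27÷2 = 13 each, +1 to first 1
Round 5: Ashgrove=39 Fernhollow=34 → close Ashgrove (overflow 27)
  39÷1 = 39 each, +1 to first 0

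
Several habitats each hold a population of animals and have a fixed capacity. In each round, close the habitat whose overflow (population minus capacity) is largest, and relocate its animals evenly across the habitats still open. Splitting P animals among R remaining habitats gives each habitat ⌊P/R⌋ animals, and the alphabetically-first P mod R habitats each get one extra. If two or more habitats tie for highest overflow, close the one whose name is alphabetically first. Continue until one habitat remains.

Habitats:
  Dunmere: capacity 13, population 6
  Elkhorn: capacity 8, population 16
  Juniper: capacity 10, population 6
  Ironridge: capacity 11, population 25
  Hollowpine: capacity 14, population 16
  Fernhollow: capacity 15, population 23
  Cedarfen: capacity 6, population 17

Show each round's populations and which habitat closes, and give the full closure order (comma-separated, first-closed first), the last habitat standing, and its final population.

Closure order: Ironridge, Cedarfen, Elkhorn, Fernhollow, Hollowpine, Dunmere
Last habitat: Juniper with 109 animals

Round 1: Cedarfen=17 Dunmere=6 Elkhorn=16 Fernhollow=23 Hollowpine=16 Ironridge=25 Juniper=6 → close Ironridge (overflow 14)
  25÷6 = 4 each, +1 to first 1
Round 2: Cedarfen=22 Dunmere=10 Elkhorn=20 Fernhollow=27 Hollowpine=20 Juniper=10 → close Cedarfen (overflow 16)
  22÷5 = 4 each, +1 to first 2
Round 3: Dunmere=15 Elkhorn=25 Fernhollow=31 Hollowpine=24 Juniper=14 → close Elkhorn (overflow 17)
  25÷4 = 6 each, +1 to first 1
Round 4: Dunmere=22 Fernhollow=37 Hollowpine=30 Juniper=20 → close Fernhollow (overflow 22)
  37÷3 = 12 each, +1 to first 1
Round 5: Dunmere=35 Hollowpine=42 Juniper=32 → close Hollowpine (overflow 28)
  42÷2 = 21 each, +1 to first 0
Round 6: Dunmere=56 Juniper=53 → close Dunmere (overflow 43)
  56÷1 = 56 each, +1 to first 0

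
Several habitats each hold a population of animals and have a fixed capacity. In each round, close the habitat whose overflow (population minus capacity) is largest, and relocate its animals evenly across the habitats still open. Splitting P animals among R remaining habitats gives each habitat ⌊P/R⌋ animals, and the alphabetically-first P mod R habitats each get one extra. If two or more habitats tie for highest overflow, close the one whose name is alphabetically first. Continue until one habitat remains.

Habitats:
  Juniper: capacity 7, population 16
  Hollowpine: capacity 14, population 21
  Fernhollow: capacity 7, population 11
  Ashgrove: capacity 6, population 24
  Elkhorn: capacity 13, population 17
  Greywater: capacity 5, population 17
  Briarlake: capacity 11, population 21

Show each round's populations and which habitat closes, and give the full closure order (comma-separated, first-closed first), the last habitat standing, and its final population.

Closure order: Ashgrove, Greywater, Briarlake, Juniper, Hollowpine, Elkhorn
Last habitat: Fernhollow with 127 animals

Round 1: Ashgrove=24 Briarlake=21 Elkhorn=17 Fernhollow=11 Greywater=17 Hollowpine=21 Juniper=16 → close Ashgrove (overflow 18)
  24÷6 = 4 each, +1 to first 0
Round 2: Briarlake=25 Elkhorn=21 Fernhollow=15 Greywater=21 Hollowpine=25 Juniper=20 → close Greywater (overflow 16)
  21÷5 = 4 each, +1 to first 1
Round 3: Briarlake=30 Elkhorn=25 Fernhollow=19 Hollowpine=29 Juniper=24 → close Briarlake (overflow 19)
  30÷4 = 7 each, +1 to first 2
Round 4: Elkhorn=33 Fernhollow=27 Hollowpine=36 Juniper=31 → close Juniper (overflow 24)
  31÷3 = 10 each, +1 to first 1
Round 5: Elkhorn=44 Fernhollow=37 Hollowpine=46 → close Hollowpine (overflow 32)
  46÷2 = 23 each, +1 to first 0
Round 6: Elkhorn=67 Fernhollow=60 → close Elkhorn (overflow 54)
  67÷1 = 67 each, +1 to first 0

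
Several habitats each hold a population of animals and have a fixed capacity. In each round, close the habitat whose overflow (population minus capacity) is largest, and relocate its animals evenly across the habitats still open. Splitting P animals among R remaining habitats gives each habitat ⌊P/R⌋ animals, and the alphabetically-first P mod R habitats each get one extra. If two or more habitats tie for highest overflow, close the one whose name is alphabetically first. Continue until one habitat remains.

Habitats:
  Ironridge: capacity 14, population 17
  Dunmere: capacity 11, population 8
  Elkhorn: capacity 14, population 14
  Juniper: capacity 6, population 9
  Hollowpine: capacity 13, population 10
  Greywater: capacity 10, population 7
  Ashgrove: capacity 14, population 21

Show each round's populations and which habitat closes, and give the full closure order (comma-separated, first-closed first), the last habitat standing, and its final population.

Closure order: Ashgrove, Ironridge, Juniper, Elkhorn, Dunmere, Greywater
Last habitat: Hollowpine with 86 animals

Round 1: Ashgrove=21 Dunmere=8 Elkhorn=14 Greywater=7 Hollowpine=10 Ironridge=17 Juniper=9 → close Ashgrove (overflow 7)
  21÷6 = 3 each, +1 to first 3
Round 2: Dunmere=12 Elkhorn=18 Greywater=11 Hollowpine=13 Ironridge=20 Juniper=12 → close Ironridge (overflow 6)
  20÷5 = 4 each, +1 to first 0
Round 3: Dunmere=16 Elkhorn=22 Greywater=15 Hollowpine=17 Juniper=16 → close Juniper (overflow 10)
  16÷4 = 4 each, +1 to first 0
Round 4: Dunmere=20 Elkhorn=26 Greywater=19 Hollowpine=21 → close Elkhorn (overflow 12)
  26÷3 = 8 each, +1 to first 2
Round 5: Dunmere=29 Greywater=28 Hollowpine=29 → close Dunmere (overflow 18)
  29÷2 = 14 each, +1 to first 1
Round 6: Greywater=43 Hollowpine=43 → close Greywater (overflow 33)
  43÷1 = 43 each, +1 to first 0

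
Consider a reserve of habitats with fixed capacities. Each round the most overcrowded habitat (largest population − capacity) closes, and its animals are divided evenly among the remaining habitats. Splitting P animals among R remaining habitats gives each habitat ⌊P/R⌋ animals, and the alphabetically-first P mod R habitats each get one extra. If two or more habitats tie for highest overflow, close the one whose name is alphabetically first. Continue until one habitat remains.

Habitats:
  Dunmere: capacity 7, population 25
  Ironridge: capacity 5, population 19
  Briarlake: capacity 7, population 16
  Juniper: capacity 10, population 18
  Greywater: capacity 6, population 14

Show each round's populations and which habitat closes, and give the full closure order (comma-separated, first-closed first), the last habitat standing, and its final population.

Closure order: Dunmere, Ironridge, Briarlake, Greywater
Last habitat: Juniper with 92 animals

Round 1: Briarlake=16 Dunmere=25 Greywater=14 Ironridge=19 Juniper=18 → close Dunmere (overflow 18)
  25÷4 = 6 each, +1 to first 1
Round 2: Briarlake=23 Greywater=20 Ironridge=25 Juniper=24 → close Ironridge (overflow 20)
  25÷3 = 8 each, +1 to first 1
Round 3: Briarlake=32 Greywater=28 Juniper=32 → close Briarlake (overflow 25)
  32÷2 = 16 each, +1 to first 0
Round 4: Greywater=44 Juniper=48 → close Greywater (overflow 38)
  44÷1 = 44 each, +1 to first 0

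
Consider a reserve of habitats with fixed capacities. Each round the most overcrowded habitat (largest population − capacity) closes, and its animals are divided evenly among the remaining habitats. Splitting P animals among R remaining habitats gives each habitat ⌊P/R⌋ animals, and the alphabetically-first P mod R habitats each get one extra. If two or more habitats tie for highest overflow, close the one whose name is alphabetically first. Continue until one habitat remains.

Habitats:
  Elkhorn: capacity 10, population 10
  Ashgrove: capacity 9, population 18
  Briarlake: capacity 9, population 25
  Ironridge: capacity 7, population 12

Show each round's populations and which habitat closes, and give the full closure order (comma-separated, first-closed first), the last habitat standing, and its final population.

Closure order: Briarlake, Ashgrove, Ironridge
Last habitat: Elkhorn with 65 animals

Round 1: Ashgrove=18 Briarlake=25 Elkhorn=10 Ironridge=12 → close Briarlake (overflow 16)
  25÷3 = 8 each, +1 to first 1
Round 2: Ashgrove=27 Elkhorn=18 Ironridge=20 → close Ashgrove (overflow 18)
  27÷2 = 13 each, +1 to first 1
Round 3: Elkhorn=32 Ironridge=33 → close Ironridge (overflow 26)
  33÷1 = 33 each, +1 to first 0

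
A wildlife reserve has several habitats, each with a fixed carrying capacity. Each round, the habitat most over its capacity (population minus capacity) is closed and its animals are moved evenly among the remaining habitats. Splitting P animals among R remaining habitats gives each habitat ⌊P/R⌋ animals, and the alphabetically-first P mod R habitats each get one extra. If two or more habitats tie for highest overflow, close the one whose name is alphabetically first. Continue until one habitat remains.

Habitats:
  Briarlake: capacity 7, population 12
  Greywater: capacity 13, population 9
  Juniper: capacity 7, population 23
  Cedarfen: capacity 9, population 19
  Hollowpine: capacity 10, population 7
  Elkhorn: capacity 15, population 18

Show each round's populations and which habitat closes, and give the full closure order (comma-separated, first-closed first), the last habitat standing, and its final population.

Round 1: Briarlake=12 Cedarfen=19 Elkhorn=18 Greywater=9 Hollowpine=7 Juniper=23 → close Juniper (overflow 16)
  23÷5 = 4 each, +1 to first 3
Round 2: Briarlake=17 Cedarfen=24 Elkhorn=23 Greywater=13 Hollowpine=11 → close Cedarfen (overflow 15)
  24÷4 = 6 each, +1 to first 0
Round 3: Briarlake=23 Elkhorn=29 Greywater=19 Hollowpine=17 → close Briarlake (overflow 16)
  23÷3 = 7 each, +1 to first 2
Round 4: Elkhorn=37 Greywater=27 Hollowpine=24 → close Elkhorn (overflow 22)
  37÷2 = 18 each, +1 to first 1
Round 5: Greywater=46 Hollowpine=42 → close Greywater (overflow 33)
  46÷1 = 46 each, +1 to first 0

Closure order: Juniper, Cedarfen, Briarlake, Elkhorn, Greywater
Last habitat: Hollowpine with 88 animals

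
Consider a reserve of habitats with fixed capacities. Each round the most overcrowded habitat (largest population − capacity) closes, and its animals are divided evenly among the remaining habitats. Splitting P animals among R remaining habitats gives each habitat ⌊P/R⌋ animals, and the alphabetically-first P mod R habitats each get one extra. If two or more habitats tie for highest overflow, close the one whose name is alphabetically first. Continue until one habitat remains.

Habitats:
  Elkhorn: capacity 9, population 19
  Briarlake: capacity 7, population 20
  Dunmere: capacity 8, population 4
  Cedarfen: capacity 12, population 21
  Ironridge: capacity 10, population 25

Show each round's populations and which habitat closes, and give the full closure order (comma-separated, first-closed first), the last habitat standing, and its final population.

Round 1: Briarlake=20 Cedarfen=21 Dunmere=4 Elkhorn=19 Ironridge=25 → close Ironridge (overflow 15)
  25÷4 = 6 each, +1 to first 1
Round 2: Briarlake=27 Cedarfen=27 Dunmere=10 Elkhorn=25 → close Briarlake (overflow 20)
  27÷3 = 9 each, +1 to first 0
Round 3: Cedarfen=36 Dunmere=19 Elkhorn=34 → close Elkhorn (overflow 25)
  34÷2 = 17 each, +1 to first 0
Round 4: Cedarfen=53 Dunmere=36 → close Cedarfen (overflow 41)
  53÷1 = 53 each, +1 to first 0

Closure order: Ironridge, Briarlake, Elkhorn, Cedarfen
Last habitat: Dunmere with 89 animals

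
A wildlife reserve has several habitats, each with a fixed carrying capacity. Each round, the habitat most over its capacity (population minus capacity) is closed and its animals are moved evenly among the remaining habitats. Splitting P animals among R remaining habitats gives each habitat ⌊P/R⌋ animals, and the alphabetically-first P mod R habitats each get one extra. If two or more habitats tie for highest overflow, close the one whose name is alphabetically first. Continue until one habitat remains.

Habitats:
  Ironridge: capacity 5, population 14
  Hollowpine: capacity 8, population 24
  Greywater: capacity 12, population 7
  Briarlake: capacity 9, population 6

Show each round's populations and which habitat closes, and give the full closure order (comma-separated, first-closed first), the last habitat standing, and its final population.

Round 1: Briarlake=6 Greywater=7 Hollowpine=24 Ironridge=14 → close Hollowpine (overflow 16)
  24÷3 = 8 each, +1 to first 0
Round 2: Briarlake=14 Greywater=15 Ironridge=22 → close Ironridge (overflow 17)
  22÷2 = 11 each, +1 to first 0
Round 3: Briarlake=25 Greywater=26 → close Briarlake (overflow 16)
  25÷1 = 25 each, +1 to first 0

Closure order: Hollowpine, Ironridge, Briarlake
Last habitat: Greywater with 51 animals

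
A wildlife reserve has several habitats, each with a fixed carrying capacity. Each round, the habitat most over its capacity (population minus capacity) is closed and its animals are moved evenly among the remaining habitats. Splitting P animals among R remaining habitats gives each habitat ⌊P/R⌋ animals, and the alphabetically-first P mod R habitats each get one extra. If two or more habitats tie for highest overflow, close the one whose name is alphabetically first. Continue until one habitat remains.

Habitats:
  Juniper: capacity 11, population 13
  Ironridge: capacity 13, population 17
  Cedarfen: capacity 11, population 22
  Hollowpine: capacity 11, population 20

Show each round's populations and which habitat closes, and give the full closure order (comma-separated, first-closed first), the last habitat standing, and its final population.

Closure order: Cedarfen, Hollowpine, Ironridge
Last habitat: Juniper with 72 animals

Round 1: Cedarfen=22 Hollowpine=20 Ironridge=17 Juniper=13 → close Cedarfen (overflow 11)
  22÷3 = 7 each, +1 to first 1
Round 2: Hollowpine=28 Ironridge=24 Juniper=20 → close Hollowpine (overflow 17)
  28÷2 = 14 each, +1 to first 0
Round 3: Ironridge=38 Juniper=34 → close Ironridge (overflow 25)
  38÷1 = 38 each, +1 to first 0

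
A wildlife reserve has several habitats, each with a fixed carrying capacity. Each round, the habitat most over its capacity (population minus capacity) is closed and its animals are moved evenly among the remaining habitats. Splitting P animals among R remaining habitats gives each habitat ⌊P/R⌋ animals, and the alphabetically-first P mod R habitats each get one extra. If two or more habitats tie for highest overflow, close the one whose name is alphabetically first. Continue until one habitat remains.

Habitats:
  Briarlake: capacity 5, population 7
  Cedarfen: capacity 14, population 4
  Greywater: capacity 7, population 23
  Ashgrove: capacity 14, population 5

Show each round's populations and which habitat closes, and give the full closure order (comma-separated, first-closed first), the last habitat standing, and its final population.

Round 1: Ashgrove=5 Briarlake=7 Cedarfen=4 Greywater=23 → close Greywater (overflow 16)
  23÷3 = 7 each, +1 to first 2
Round 2: Ashgrove=13 Briarlake=15 Cedarfen=11 → close Briarlake (overflow 10)
  15÷2 = 7 each, +1 to first 1
Round 3: Ashgrove=21 Cedarfen=18 → close Ashgrove (overflow 7)
  21÷1 = 21 each, +1 to first 0

Closure order: Greywater, Briarlake, Ashgrove
Last habitat: Cedarfen with 39 animals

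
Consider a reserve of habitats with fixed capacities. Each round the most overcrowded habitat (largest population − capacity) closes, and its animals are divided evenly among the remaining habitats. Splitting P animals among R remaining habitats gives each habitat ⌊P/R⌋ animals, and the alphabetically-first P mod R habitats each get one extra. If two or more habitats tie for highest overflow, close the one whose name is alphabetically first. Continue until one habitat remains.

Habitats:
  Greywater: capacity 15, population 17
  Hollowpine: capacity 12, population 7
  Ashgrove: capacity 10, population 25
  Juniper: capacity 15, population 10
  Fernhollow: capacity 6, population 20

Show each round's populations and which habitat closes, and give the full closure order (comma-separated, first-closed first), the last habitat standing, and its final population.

Closure order: Ashgrove, Fernhollow, Greywater, Hollowpine
Last habitat: Juniper with 79 animals

Round 1: Ashgrove=25 Fernhollow=20 Greywater=17 Hollowpine=7 Juniper=10 → close Ashgrove (overflow 15)
  25÷4 = 6 each, +1 to first 1
Round 2: Fernhollow=27 Greywater=23 Hollowpine=13 Juniper=16 → close Fernhollow (overflow 21)
  27÷3 = 9 each, +1 to first 0
Round 3: Greywater=32 Hollowpine=22 Juniper=25 → close Greywater (overflow 17)
  32÷2 = 16 each, +1 to first 0
Round 4: Hollowpine=38 Juniper=41 → close Hollowpine (overflow 26)
  38÷1 = 38 each, +1 to first 0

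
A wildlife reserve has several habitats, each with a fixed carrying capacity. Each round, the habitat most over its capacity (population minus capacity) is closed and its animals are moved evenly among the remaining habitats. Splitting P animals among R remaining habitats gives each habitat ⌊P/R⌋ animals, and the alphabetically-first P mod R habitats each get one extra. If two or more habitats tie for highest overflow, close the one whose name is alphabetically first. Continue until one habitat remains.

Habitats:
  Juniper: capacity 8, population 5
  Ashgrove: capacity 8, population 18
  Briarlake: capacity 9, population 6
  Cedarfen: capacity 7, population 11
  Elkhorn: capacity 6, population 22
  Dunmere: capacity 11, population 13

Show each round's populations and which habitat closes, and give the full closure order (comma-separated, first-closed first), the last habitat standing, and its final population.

Round 1: Ashgrove=18 Briarlake=6 Cedarfen=11 Dunmere=13 Elkhorn=22 Juniper=5 → close Elkhorn (overflow 16)
  22÷5 = 4 each, +1 to first 2
Round 2: Ashgrove=23 Briarlake=11 Cedarfen=15 Dunmere=17 Juniper=9 → close Ashgrove (overflow 15)
  23÷4 = 5 each, +1 to first 3
Round 3: Briarlake=17 Cedarfen=21 Dunmere=23 Juniper=14 → close Cedarfen (overflow 14)
  21÷3 = 7 each, +1 to first 0
Round 4: Briarlake=24 Dunmere=30 Juniper=21 → close Dunmere (overflow 19)
  30÷2 = 15 each, +1 to first 0
Round 5: Briarlake=39 Juniper=36 → close Briarlake (overflow 30)
  39÷1 = 39 each, +1 to first 0

Closure order: Elkhorn, Ashgrove, Cedarfen, Dunmere, Briarlake
Last habitat: Juniper with 75 animals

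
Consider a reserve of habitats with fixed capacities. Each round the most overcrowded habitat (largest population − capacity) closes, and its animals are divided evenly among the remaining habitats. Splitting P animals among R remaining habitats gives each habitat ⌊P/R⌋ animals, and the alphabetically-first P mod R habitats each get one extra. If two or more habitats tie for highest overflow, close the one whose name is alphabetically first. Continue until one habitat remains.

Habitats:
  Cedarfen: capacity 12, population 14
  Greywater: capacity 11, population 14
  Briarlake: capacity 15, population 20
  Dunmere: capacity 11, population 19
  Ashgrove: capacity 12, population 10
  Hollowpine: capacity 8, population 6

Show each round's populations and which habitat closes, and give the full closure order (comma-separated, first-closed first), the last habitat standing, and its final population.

Round 1: Ashgrove=10 Briarlake=20 Cedarfen=14 Dunmere=19 Greywater=14 Hollowpine=6 → close Dunmere (overflow 8)
  19÷5 = 3 each, +1 to first 4
Round 2: Ashgrove=14 Briarlake=24 Cedarfen=18 Greywater=18 Hollowpine=9 → close Briarlake (overflow 9)
  24÷4 = 6 each, +1 to first 0
Round 3: Ashgrove=20 Cedarfen=24 Greywater=24 Hollowpine=15 → close Greywater (overflow 13)
  24÷3 = 8 each, +1 to first 0
Round 4: Ashgrove=28 Cedarfen=32 Hollowpine=23 → close Cedarfen (overflow 20)
  32÷2 = 16 each, +1 to first 0
Round 5: Ashgrove=44 Hollowpine=39 → close Ashgrove (overflow 32)
  44÷1 = 44 each, +1 to first 0

Closure order: Dunmere, Briarlake, Greywater, Cedarfen, Ashgrove
Last habitat: Hollowpine with 83 animals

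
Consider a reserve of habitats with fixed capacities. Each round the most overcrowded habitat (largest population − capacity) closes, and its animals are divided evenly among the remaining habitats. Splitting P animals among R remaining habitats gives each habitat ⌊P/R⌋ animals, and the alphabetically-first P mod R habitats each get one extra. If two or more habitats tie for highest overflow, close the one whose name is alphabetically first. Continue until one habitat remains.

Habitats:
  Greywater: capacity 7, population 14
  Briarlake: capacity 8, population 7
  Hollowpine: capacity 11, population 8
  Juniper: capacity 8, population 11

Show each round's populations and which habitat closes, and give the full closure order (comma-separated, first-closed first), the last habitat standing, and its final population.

Round 1: Briarlake=7 Greywater=14 Hollowpine=8 Juniper=11 → close Greywater (overflow 7)
  14÷3 = 4 each, +1 to first 2
Round 2: Briarlake=12 Hollowpine=13 Juniper=15 → close Juniper (overflow 7)
  15÷2 = 7 each, +1 to first 1
Round 3: Briarlake=20 Hollowpine=20 → close Briarlake (overflow 12)
  20÷1 = 20 each, +1 to first 0

Closure order: Greywater, Juniper, Briarlake
Last habitat: Hollowpine with 40 animals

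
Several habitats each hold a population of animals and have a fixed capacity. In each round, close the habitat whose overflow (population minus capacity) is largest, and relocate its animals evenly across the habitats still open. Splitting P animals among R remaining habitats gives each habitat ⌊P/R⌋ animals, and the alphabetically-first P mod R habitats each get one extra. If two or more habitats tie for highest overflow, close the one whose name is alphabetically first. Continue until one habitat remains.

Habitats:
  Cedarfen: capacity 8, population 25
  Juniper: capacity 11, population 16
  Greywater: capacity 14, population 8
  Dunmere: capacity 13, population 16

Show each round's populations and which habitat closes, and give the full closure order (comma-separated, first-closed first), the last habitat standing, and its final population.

Round 1: Cedarfen=25 Dunmere=16 Greywater=8 Juniper=16 → close Cedarfen (overflow 17)
  25÷3 = 8 each, +1 to first 1
Round 2: Dunmere=25 Greywater=16 Juniper=24 → close Juniper (overflow 13)
  24÷2 = 12 each, +1 to first 0
Round 3: Dunmere=37 Greywater=28 → close Dunmere (overflow 24)
  37÷1 = 37 each, +1 to first 0

Closure order: Cedarfen, Juniper, Dunmere
Last habitat: Greywater with 65 animals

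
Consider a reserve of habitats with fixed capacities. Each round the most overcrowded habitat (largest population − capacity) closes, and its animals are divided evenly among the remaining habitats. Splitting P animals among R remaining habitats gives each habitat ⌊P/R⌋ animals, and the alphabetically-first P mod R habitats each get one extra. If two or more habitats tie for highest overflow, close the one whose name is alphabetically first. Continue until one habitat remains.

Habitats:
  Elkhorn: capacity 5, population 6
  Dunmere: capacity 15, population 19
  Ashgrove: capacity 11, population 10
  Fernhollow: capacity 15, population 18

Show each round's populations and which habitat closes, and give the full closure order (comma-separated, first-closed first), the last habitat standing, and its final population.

Round 1: Ashgrove=10 Dunmere=19 Elkhorn=6 Fernhollow=18 → close Dunmere (overflow 4)
  19÷3 = 6 each, +1 to first 1
Round 2: Ashgrove=17 Elkhorn=12 Fernhollow=24 → close Fernhollow (overflow 9)
  24÷2 = 12 each, +1 to first 0
Round 3: Ashgrove=29 Elkhorn=24 → close Elkhorn (overflow 19)
  24÷1 = 24 each, +1 to first 0

Closure order: Dunmere, Fernhollow, Elkhorn
Last habitat: Ashgrove with 53 animals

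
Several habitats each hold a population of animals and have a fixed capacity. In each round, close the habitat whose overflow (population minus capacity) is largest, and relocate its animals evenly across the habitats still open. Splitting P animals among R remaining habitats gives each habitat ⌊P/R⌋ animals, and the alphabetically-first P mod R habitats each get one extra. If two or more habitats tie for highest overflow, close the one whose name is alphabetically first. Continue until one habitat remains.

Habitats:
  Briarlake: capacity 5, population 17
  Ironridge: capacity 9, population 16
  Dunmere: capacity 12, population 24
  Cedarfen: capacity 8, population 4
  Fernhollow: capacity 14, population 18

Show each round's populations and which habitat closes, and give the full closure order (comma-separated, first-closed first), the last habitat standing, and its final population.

Round 1: Briarlake=17 Cedarfen=4 Dunmere=24 Fernhollow=18 Ironridge=16 → close Briarlake (overflow 12)
  17÷4 = 4 each, +1 to first 1
Round 2: Cedarfen=9 Dunmere=28 Fernhollow=22 Ironridge=20 → close Dunmere (overflow 16)
  28÷3 = 9 each, +1 to first 1
Round 3: Cedarfen=19 Fernhollow=31 Ironridge=29 → close Ironridge (overflow 20)
  29÷2 = 14 each, +1 to first 1
Round 4: Cedarfen=34 Fernhollow=45 → close Fernhollow (overflow 31)
  45÷1 = 45 each, +1 to first 0

Closure order: Briarlake, Dunmere, Ironridge, Fernhollow
Last habitat: Cedarfen with 79 animals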